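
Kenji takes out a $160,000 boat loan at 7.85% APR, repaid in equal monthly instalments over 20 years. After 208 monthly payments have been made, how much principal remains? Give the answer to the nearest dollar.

$38,098

With monthly rate i = 7.85%/12 = 0.0065417, the balance after k of n payments is P · [(1+i)^n − (1+i)^k] / [(1+i)^n − 1].
(1+0.0065417)^240 = 4.78213490 and (1+0.0065417)^208 = 3.88155353, so the balance is 160,000 × (4.78213490 − 3.88155353) / (4.78213490 − 1) = $38,098.33.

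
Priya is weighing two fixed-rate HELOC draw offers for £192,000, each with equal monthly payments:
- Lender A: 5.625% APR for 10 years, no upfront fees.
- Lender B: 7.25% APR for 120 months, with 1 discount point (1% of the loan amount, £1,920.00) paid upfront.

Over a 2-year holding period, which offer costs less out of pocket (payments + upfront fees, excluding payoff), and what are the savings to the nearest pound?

Lender A: monthly rate = 5.625%/12 = 0.0046875; payment = 192,000 × 0.0046875 / (1 − (1+0.0046875)^−120) = £2,095.62.
Lender B: monthly rate = 7.25%/12 = 0.0060417; payment = 192,000 × 0.0060417 / (1 − (1+0.0060417)^−120) = £2,254.10.
Over 24 months: Lender A costs 24 × £2,095.62 = £50,294.88; Lender B costs 24 × £2,254.10 + £1,920.00 = £56,018.40.
Lender A is cheaper by £56,018.40 − £50,294.88 = £5,723.52.

Lender A by £5,724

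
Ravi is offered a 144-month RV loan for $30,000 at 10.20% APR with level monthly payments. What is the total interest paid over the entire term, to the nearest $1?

$22,128

Monthly rate = 10.2%/12 = 0.0085000; payment = 30,000 × 0.0085000 / (1 − (1+0.0085000)^−144) = $362.00.
Total paid = 144 × $362.00 = $52,128.00; interest = $52,128.00 − $30,000 = $22,128.00.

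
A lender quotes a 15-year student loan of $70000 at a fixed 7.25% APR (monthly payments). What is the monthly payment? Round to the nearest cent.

Monthly rate = 7.25%/12 = 0.0060417; payment = 70,000 × 0.0060417 / (1 − (1+0.0060417)^−180) = $639.00.

$639.00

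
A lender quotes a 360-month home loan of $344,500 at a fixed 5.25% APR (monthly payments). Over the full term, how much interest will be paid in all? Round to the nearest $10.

At 5.25% the monthly rate is 0.0043750, so the payment is 344,500 × 0.0043750 / (1 − 1.0043750^−360) = $1,902.34.
Total paid = 360 × $1,902.34 = $684,842.40; interest = $684,842.40 − $344,500 = $340,342.40.

$340,340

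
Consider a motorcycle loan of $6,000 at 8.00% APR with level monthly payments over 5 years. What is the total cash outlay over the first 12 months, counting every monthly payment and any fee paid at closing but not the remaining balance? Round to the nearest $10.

$1,460

At 8.00% the monthly rate is 0.0066667, so the payment is 6,000 × 0.0066667 / (1 − 1.0066667^−60) = $121.66.
Total outlay = 12 × $121.66 = $1,459.92.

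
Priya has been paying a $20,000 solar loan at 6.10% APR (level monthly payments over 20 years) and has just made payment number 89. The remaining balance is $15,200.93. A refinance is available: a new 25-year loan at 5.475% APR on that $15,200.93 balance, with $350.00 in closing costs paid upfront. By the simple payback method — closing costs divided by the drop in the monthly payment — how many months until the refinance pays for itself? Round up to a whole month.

Current payment = 20,000 × 6.1%/12 / (1 − (1+0.0050833)^−240) = $144.44.
Refinanced payment = 15,200.93 × 0.0045625 / (1 − (1+0.0045625)^−300) = $93.12.
Monthly savings = $144.44 − $93.12 = $51.32.
Break-even = $350.00 / $51.32 = 6.82 → 7 months.

7 months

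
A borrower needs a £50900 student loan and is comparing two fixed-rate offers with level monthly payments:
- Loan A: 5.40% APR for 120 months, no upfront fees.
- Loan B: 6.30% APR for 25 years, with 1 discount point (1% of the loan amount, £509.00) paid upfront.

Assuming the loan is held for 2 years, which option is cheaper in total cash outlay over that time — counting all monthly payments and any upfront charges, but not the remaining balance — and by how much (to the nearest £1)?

Loan A: at 5.40% the monthly rate is 0.0045000, so the payment is 50,900 × 0.0045000 / (1 − 1.0045000^−120) = £549.88.
Loan B: monthly rate = 6.3%/12 = 0.0052500; payment = 50,900 × 0.0052500 / (1 − (1+0.0052500)^−300) = £337.35.
Over 24 months: Loan A costs 24 × £549.88 = £13,197.12; Loan B costs 24 × £337.35 + £509.00 = £8,605.40.
Loan B is cheaper by £13,197.12 − £8,605.40 = £4,591.72.

Loan B by £4,592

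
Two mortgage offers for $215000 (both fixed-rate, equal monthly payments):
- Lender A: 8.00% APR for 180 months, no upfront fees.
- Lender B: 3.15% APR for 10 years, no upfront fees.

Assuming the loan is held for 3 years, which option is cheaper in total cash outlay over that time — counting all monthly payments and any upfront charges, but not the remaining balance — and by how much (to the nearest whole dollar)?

Lender A: at 8.00% the monthly rate is 0.0066667, so the payment is 215,000 × 0.0066667 / (1 − 1.0066667^−180) = $2,054.65.
Lender B: monthly rate = 3.15%/12 = 0.0026250; payment = 215,000 × 0.0026250 / (1 − (1+0.0026250)^−120) = $2,090.98.
Over 36 months: Lender A costs 36 × $2,054.65 = $73,967.40; Lender B costs 36 × $2,090.98 = $75,275.28.
Lender A is cheaper by $75,275.28 − $73,967.40 = $1,307.88.

Lender A by $1,308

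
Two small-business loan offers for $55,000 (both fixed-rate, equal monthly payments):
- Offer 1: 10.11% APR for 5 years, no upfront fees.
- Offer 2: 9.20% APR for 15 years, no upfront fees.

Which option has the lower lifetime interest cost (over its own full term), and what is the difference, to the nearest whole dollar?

Offer 1 by $31,300

Offer 1: monthly rate = 10.11%/12 = 0.0084250; payment = 55,000 × 0.0084250 / (1 − (1+0.0084250)^−60) = $1,171.57.
Total interest on Offer 1 = 60 × $1,171.57 − $55,000 = $15,294.20.
Offer 2: at 9.20% the monthly rate is 0.0076667, so the payment is 55,000 × 0.0076667 / (1 − 1.0076667^−180) = $564.41.
Total interest on Offer 2 = 180 × $564.41 − $55,000 = $46,593.80.
Offer 1 is lower by $31,299.60.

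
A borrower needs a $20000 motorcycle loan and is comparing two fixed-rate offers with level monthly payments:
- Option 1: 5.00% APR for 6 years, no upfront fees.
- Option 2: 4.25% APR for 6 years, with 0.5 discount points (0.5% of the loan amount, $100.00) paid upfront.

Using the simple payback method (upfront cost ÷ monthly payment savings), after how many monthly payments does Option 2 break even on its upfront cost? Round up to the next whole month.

Option 1: at 5.00% the monthly rate is 0.0041667, so the payment is 20,000 × 0.0041667 / (1 − 1.0041667^−72) = $322.10.
Option 2: monthly rate = 4.25%/12 = 0.0035417; payment = 20,000 × 0.0035417 / (1 − (1+0.0035417)^−72) = $315.19.
Monthly savings = $322.10 − $315.19 = $6.91.
Break-even = $100.00 / $6.91 = 14.47 → 15 months.

15 months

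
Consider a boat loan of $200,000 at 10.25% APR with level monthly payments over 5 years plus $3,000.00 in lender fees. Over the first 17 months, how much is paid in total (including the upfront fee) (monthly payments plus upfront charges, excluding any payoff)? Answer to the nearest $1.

At 10.25% the monthly rate is 0.0085417, so the payment is 200,000 × 0.0085417 / (1 − 1.0085417^−60) = $4,274.05.
Total outlay = 17 × $4,274.05 + $3,000.00 = $75,658.85.

$75,659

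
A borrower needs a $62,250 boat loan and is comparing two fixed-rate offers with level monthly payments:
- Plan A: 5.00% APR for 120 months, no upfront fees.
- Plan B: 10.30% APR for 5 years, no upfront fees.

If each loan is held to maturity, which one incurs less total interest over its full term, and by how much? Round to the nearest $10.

Plan A by $680

Plan A: monthly rate = 5%/12 = 0.0041667; payment = 62,250 × 0.0041667 / (1 − (1+0.0041667)^−120) = $660.26.
Total interest on Plan A = 120 × $660.26 − $62,250 = $16,981.20.
Plan B: at 10.30% the monthly rate is 0.0085833, so the payment is 62,250 × 0.0085833 / (1 − 1.0085833^−60) = $1,331.84.
Total interest on Plan B = 60 × $1,331.84 − $62,250 = $17,660.40.
Plan A is lower by $679.20.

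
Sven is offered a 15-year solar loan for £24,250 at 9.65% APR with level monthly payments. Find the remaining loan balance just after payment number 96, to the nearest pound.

£15,555

With monthly rate i = 9.65%/12 = 0.0080417, the balance after k of n payments is P · [(1+i)^n − (1+i)^k] / [(1+i)^n − 1].
(1+0.0080417)^180 = 4.22792301 and (1+0.0080417)^96 = 2.15741869, so the balance is 24,250 × (4.22792301 − 2.15741869) / (4.22792301 − 1) = £15,554.81.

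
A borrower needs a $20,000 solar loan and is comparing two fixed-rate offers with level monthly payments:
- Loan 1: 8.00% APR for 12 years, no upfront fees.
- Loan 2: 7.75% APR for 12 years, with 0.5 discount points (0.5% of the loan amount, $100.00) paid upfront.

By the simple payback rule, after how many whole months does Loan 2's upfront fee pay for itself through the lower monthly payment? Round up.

Loan 1: at 8.00% the monthly rate is 0.0066667, so the payment is 20,000 × 0.0066667 / (1 − 1.0066667^−144) = $216.49.
Loan 2: at 7.75% the monthly rate is 0.0064583, so the payment is 20,000 × 0.0064583 / (1 − 1.0064583^−144) = $213.76.
Monthly savings = $216.49 − $213.76 = $2.73.
Break-even = $100.00 / $2.73 = 36.63 → 37 months.

37 months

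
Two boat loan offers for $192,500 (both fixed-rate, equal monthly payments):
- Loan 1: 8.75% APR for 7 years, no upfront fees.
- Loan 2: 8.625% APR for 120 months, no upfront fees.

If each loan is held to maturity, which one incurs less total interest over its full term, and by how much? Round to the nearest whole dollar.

Loan 1 by $29,840

Loan 1: monthly rate = 8.75%/12 = 0.0072917; payment = 192,500 × 0.0072917 / (1 − (1+0.0072917)^−84) = $3,072.78.
Total interest on Loan 1 = 84 × $3,072.78 − $192,500 = $65,613.52.
Loan 2: at 8.625% the monthly rate is 0.0071875, so the payment is 192,500 × 0.0071875 / (1 − 1.0071875^−120) = $2,399.61.
Total interest on Loan 2 = 120 × $2,399.61 − $192,500 = $95,453.20.
Loan 1 is lower by $29,839.68.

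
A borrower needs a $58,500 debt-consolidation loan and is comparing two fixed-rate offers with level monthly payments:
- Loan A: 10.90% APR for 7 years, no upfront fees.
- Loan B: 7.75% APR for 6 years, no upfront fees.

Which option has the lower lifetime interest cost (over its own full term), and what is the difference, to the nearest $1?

Loan A: at 10.90% the monthly rate is 0.0090833, so the payment is 58,500 × 0.0090833 / (1 − 1.0090833^−84) = $998.59.
Total interest on Loan A = 84 × $998.59 − $58,500 = $25,381.56.
Loan B: at 7.75% the monthly rate is 0.0064583, so the payment is 58,500 × 0.0064583 / (1 − 1.0064583^−72) = $1,018.57.
Total interest on Loan B = 72 × $1,018.57 − $58,500 = $14,837.04.
Loan B is lower by $10,544.52.

Loan B by $10,545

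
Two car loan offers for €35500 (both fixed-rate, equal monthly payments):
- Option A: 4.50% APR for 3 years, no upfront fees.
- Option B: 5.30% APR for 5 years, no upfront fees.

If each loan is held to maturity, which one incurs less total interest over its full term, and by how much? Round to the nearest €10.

Option A: at 4.50% the monthly rate is 0.0037500, so the payment is 35,500 × 0.0037500 / (1 − 1.0037500^−36) = €1,056.02.
Total interest on Option A = 36 × €1,056.02 − €35,500 = €2,516.72.
Option B: at 5.30% the monthly rate is 0.0044167, so the payment is 35,500 × 0.0044167 / (1 − 1.0044167^−60) = €674.82.
Total interest on Option B = 60 × €674.82 − €35,500 = €4,989.20.
Option A is lower by €2,472.48.

Option A by €2,470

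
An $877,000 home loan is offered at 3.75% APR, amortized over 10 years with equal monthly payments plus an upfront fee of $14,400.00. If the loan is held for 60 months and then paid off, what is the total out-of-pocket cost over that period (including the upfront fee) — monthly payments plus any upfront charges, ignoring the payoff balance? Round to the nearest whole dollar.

Monthly rate = 3.75%/12 = 0.0031250; payment = 877,000 × 0.0031250 / (1 − (1+0.0031250)^−120) = $8,775.37.
Total outlay = 60 × $8,775.37 + $14,400.00 = $540,922.20.

$540,922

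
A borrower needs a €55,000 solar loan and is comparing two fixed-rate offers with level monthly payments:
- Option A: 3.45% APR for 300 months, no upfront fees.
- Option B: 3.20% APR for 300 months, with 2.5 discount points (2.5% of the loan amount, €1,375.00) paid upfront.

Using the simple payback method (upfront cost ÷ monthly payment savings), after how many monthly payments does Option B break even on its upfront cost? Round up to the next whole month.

Option A: monthly rate = 3.45%/12 = 0.0028750; payment = 55,000 × 0.0028750 / (1 − (1+0.0028750)^−300) = €273.87.
Option B: at 3.20% the monthly rate is 0.0026667, so the payment is 55,000 × 0.0026667 / (1 − 1.0026667^−300) = €266.57.
Monthly savings = €273.87 − €266.57 = €7.30.
Break-even = €1,375.00 / €7.30 = 188.36 → 189 months.

189 months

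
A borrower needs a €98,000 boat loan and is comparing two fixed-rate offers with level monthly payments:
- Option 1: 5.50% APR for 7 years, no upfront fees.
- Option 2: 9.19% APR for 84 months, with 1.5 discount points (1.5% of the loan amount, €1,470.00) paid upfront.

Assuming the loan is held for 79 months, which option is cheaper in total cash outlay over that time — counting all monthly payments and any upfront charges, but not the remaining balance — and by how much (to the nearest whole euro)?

Option 1 by €15,527

Option 1: monthly rate = 5.5%/12 = 0.0045833; payment = 98,000 × 0.0045833 / (1 − (1+0.0045833)^−84) = €1,408.26.
Option 2: at 9.19% the monthly rate is 0.0076583, so the payment is 98,000 × 0.0076583 / (1 − 1.0076583^−84) = €1,586.20.
Over 79 months: Option 1 costs 79 × €1,408.26 = €111,252.54; Option 2 costs 79 × €1,586.20 + €1,470.00 = €126,779.80.
Option 1 is cheaper by €126,779.80 − €111,252.54 = €15,527.26.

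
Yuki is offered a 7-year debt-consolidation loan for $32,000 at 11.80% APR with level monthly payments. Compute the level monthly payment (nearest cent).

Monthly rate = 11.8%/12 = 0.0098333; payment = 32,000 × 0.0098333 / (1 − (1+0.0098333)^−84) = $561.47.

$561.47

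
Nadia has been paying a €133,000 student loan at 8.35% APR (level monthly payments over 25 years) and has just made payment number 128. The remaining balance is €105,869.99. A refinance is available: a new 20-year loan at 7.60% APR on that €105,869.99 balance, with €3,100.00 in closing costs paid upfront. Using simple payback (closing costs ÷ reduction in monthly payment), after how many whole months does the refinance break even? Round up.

16 months

Current payment = 133,000 × 8.35%/12 / (1 − (1+0.0069583)^−300) = €1,057.54.
Refinanced payment = 105,869.99 × 0.0063333 / (1 − (1+0.0063333)^−240) = €859.37.
Monthly savings = €1,057.54 − €859.37 = €198.17.
Break-even = €3,100.00 / €198.17 = 15.64 → 16 months.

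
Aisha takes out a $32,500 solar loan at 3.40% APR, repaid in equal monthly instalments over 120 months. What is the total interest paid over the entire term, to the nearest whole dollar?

Monthly rate = 3.4%/12 = 0.0028333; payment = 32,500 × 0.0028333 / (1 − (1+0.0028333)^−120) = $319.86.
Total paid = 120 × $319.86 = $38,383.20; interest = $38,383.20 − $32,500 = $5,883.20.

$5,883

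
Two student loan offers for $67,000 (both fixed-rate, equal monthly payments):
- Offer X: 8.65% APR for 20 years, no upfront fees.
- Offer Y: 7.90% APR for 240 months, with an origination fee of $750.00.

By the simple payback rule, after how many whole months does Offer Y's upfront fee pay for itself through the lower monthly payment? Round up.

Offer X: monthly rate = 8.65%/12 = 0.0072083; payment = 67,000 × 0.0072083 / (1 − (1+0.0072083)^−240) = $587.82.
Offer Y: monthly rate = 7.9%/12 = 0.0065833; payment = 67,000 × 0.0065833 / (1 − (1+0.0065833)^−240) = $556.25.
Monthly savings = $587.82 − $556.25 = $31.57.
Break-even = $750.00 / $31.57 = 23.76 → 24 months.

24 months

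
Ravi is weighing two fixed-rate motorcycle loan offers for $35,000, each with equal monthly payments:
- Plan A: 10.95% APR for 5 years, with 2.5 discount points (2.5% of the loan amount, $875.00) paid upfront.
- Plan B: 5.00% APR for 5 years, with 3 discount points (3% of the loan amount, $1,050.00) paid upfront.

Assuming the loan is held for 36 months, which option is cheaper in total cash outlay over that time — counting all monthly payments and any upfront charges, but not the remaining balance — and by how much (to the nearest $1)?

Plan B by $3,411

Plan A: monthly rate = 10.95%/12 = 0.0091250; payment = 35,000 × 0.0091250 / (1 − (1+0.0091250)^−60) = $760.11.
Plan B: at 5.00% the monthly rate is 0.0041667, so the payment is 35,000 × 0.0041667 / (1 − 1.0041667^−60) = $660.49.
Over 36 months: Plan A costs 36 × $760.11 + $875.00 = $28,238.96; Plan B costs 36 × $660.49 + $1,050.00 = $24,827.64.
Plan B is cheaper by $28,238.96 − $24,827.64 = $3,411.32.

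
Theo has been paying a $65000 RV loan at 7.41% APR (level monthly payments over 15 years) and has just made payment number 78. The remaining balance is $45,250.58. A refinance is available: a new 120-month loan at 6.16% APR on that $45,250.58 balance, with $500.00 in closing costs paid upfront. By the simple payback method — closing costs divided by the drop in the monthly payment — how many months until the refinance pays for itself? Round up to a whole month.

6 months

Current payment = 65,000 × 7.41%/12 / (1 − (1+0.0061750)^−180) = $599.24.
Refinanced payment = 45,250.58 × 0.0051333 / (1 − (1+0.0051333)^−120) = $506.02.
Monthly savings = $599.24 − $506.02 = $93.22.
Break-even = $500.00 / $93.22 = 5.36 → 6 months.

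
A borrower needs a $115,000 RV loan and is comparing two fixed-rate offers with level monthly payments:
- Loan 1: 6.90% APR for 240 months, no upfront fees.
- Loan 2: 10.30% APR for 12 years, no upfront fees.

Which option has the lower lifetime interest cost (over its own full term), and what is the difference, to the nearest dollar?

Loan 1: monthly rate = 6.9%/12 = 0.0057500; payment = 115,000 × 0.0057500 / (1 − (1+0.0057500)^−240) = $884.70.
Total interest on Loan 1 = 240 × $884.70 − $115,000 = $97,328.00.
Loan 2: at 10.30% the monthly rate is 0.0085833, so the payment is 115,000 × 0.0085833 / (1 − 1.0085833^−144) = $1,394.34.
Total interest on Loan 2 = 144 × $1,394.34 − $115,000 = $85,784.96.
Loan 2 is lower by $11,543.04.

Loan 2 by $11,543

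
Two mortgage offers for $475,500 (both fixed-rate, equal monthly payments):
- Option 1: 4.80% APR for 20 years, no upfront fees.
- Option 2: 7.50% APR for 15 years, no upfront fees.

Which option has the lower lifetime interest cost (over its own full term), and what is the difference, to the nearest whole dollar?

Option 1: monthly rate = 4.8%/12 = 0.0040000; payment = 475,500 × 0.0040000 / (1 − (1+0.0040000)^−240) = $3,085.79.
Total interest on Option 1 = 240 × $3,085.79 − $475,500 = $265,089.60.
Option 2: monthly rate = 7.5%/12 = 0.0062500; payment = 475,500 × 0.0062500 / (1 − (1+0.0062500)^−180) = $4,407.94.
Total interest on Option 2 = 180 × $4,407.94 − $475,500 = $317,929.20.
Option 1 is lower by $52,839.60.

Option 1 by $52,840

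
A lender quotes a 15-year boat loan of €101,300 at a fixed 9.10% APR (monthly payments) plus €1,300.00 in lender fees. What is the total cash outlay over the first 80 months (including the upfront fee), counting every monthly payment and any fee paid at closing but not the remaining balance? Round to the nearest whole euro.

€83,979

At 9.10% the monthly rate is 0.0075833, so the payment is 101,300 × 0.0075833 / (1 − 1.0075833^−180) = €1,033.49.
Total outlay = 80 × €1,033.49 + €1,300.00 = €83,979.20.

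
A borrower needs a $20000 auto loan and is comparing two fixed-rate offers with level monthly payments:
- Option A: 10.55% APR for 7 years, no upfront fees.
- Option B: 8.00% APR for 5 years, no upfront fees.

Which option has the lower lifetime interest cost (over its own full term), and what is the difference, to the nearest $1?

Option B by $4,038

Option A: monthly rate = 10.55%/12 = 0.0087917; payment = 20,000 × 0.0087917 / (1 − (1+0.0087917)^−84) = $337.73.
Total interest on Option A = 84 × $337.73 − $20,000 = $8,369.32.
Option B: at 8.00% the monthly rate is 0.0066667, so the payment is 20,000 × 0.0066667 / (1 − 1.0066667^−60) = $405.53.
Total interest on Option B = 60 × $405.53 − $20,000 = $4,331.80.
Option B is lower by $4,037.52.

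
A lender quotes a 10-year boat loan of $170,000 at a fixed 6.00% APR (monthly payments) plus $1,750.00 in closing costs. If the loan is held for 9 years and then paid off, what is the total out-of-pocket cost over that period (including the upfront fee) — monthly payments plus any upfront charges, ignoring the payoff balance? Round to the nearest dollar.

At 6.00% the monthly rate is 0.0050000, so the payment is 170,000 × 0.0050000 / (1 − 1.0050000^−120) = $1,887.35.
Total outlay = 108 × $1,887.35 + $1,750.00 = $205,583.80.

$205,584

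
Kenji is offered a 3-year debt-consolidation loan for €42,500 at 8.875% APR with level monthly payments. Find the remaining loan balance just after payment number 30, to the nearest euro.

With monthly rate i = 8.875%/12 = 0.0073958, the balance after k of n payments is P · [(1+i)^n − (1+i)^k] / [(1+i)^n − 1].
(1+0.0073958)^36 = 1.30378329 and (1+0.0073958)^30 = 1.24739646, so the balance is 42,500 × (1.30378329 − 1.24739646) / (1.30378329 − 1) = €7,888.65.

€7,889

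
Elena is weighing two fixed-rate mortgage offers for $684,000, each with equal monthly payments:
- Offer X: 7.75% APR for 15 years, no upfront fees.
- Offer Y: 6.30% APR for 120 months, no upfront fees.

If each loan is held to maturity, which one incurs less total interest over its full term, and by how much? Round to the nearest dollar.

Offer Y by $235,228

Offer X: monthly rate = 7.75%/12 = 0.0064583; payment = 684,000 × 0.0064583 / (1 − (1+0.0064583)^−180) = $6,438.33.
Total interest on Offer X = 180 × $6,438.33 − $684,000 = $474,899.40.
Offer Y: at 6.30% the monthly rate is 0.0052500, so the payment is 684,000 × 0.0052500 / (1 − 1.0052500^−120) = $7,697.26.
Total interest on Offer Y = 120 × $7,697.26 − $684,000 = $239,671.20.
Offer Y is lower by $235,228.20.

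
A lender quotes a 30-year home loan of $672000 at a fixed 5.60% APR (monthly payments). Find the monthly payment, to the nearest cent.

$3,857.81

Monthly rate = 5.6%/12 = 0.0046667; payment = 672,000 × 0.0046667 / (1 − (1+0.0046667)^−360) = $3,857.81.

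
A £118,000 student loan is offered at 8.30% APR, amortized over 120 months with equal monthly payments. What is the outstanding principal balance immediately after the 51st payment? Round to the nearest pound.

With monthly rate i = 8.3%/12 = 0.0069167, the balance after k of n payments is P · [(1+i)^n − (1+i)^k] / [(1+i)^n − 1].
(1+0.0069167)^120 = 2.28677551 and (1+0.0069167)^51 = 1.42124844, so the balance is 118,000 × (2.28677551 − 1.42124844) / (2.28677551 − 1) = £79,370.64.

£79,371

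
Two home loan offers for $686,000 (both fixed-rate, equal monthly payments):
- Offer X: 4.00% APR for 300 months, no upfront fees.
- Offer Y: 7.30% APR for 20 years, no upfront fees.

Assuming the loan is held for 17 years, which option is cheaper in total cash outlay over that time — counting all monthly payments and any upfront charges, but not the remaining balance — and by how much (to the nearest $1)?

Offer X by $371,651

Offer X: monthly rate = 4%/12 = 0.0033333; payment = 686,000 × 0.0033333 / (1 − (1+0.0033333)^−300) = $3,620.96.
Offer Y: monthly rate = 7.3%/12 = 0.0060833; payment = 686,000 × 0.0060833 / (1 − (1+0.0060833)^−240) = $5,442.78.
Over 204 months: Offer X costs 204 × $3,620.96 = $738,675.84; Offer Y costs 204 × $5,442.78 = $1,110,327.12.
Offer X is cheaper by $1,110,327.12 − $738,675.84 = $371,651.28.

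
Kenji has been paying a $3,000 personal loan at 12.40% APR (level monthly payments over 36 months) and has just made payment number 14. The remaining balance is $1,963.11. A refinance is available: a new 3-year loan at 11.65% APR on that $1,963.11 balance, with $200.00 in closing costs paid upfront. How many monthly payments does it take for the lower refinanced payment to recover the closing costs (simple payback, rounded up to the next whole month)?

Current payment = 3,000 × 12.4%/12 / (1 − (1+0.0103333)^−36) = $100.22.
Refinanced payment = 1,963.11 × 0.0097083 / (1 − (1+0.0097083)^−36) = $64.88.
Monthly savings = $100.22 − $64.88 = $35.34.
Break-even = $200.00 / $35.34 = 5.66 → 6 months.

6 months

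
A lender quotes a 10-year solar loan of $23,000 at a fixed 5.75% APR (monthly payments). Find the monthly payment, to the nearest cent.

At 5.75% the monthly rate is 0.0047917, so the payment is 23,000 × 0.0047917 / (1 − 1.0047917^−120) = $252.47.

$252.47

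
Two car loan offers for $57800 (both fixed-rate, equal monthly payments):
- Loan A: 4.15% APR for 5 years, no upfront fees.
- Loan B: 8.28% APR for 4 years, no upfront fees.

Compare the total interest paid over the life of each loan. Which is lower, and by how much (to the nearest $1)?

Loan A: at 4.15% the monthly rate is 0.0034583, so the payment is 57,800 × 0.0034583 / (1 − 1.0034583^−60) = $1,068.39.
Total interest on Loan A = 60 × $1,068.39 − $57,800 = $6,303.40.
Loan B: monthly rate = 8.28%/12 = 0.0069000; payment = 57,800 × 0.0069000 / (1 − (1+0.0069000)^−48) = $1,418.68.
Total interest on Loan B = 48 × $1,418.68 − $57,800 = $10,296.64.
Loan A is lower by $3,993.24.

Loan A by $3,993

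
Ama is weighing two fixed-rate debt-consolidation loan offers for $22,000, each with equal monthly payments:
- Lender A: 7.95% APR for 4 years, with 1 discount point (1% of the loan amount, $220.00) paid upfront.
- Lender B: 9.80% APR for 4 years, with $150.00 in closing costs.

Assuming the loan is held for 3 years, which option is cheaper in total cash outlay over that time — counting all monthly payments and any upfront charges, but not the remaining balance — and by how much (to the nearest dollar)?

Lender A by $625

Lender A: monthly rate = 7.95%/12 = 0.0066250; payment = 22,000 × 0.0066250 / (1 − (1+0.0066250)^−48) = $536.57.
Lender B: at 9.80% the monthly rate is 0.0081667, so the payment is 22,000 × 0.0081667 / (1 − 1.0081667^−48) = $555.87.
Over 36 months: Lender A costs 36 × $536.57 + $220.00 = $19,536.52; Lender B costs 36 × $555.87 + $150.00 = $20,161.32.
Lender A is cheaper by $20,161.32 − $19,536.52 = $624.80.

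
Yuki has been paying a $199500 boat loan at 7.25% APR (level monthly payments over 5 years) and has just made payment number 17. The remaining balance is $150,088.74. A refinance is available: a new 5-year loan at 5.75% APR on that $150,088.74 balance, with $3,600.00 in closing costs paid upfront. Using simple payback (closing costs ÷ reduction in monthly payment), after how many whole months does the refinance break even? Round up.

4 months

Current payment = 199,500 × 7.25%/12 / (1 − (1+0.0060417)^−60) = $3,973.91.
Refinanced payment = 150,088.74 × 0.0047917 / (1 − (1+0.0047917)^−60) = $2,884.22.
Monthly savings = $3,973.91 − $2,884.22 = $1,089.69.
Break-even = $3,600.00 / $1,089.69 = 3.30 → 4 months.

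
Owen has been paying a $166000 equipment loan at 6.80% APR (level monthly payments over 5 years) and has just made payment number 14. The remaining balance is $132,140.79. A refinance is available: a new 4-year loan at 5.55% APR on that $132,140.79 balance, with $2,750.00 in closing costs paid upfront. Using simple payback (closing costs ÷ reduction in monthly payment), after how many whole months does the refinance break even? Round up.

15 months

Current payment = 166,000 × 6.8%/12 / (1 − (1+0.0056667)^−60) = $3,271.36.
Refinanced payment = 132,140.79 × 0.0046250 / (1 − (1+0.0046250)^−48) = $3,076.14.
Monthly savings = $3,271.36 − $3,076.14 = $195.22.
Break-even = $2,750.00 / $195.22 = 14.09 → 15 months.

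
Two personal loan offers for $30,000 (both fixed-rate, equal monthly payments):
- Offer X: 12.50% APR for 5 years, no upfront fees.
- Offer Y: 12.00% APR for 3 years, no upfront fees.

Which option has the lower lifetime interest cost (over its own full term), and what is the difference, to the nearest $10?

Offer X: monthly rate = 12.5%/12 = 0.0104167; payment = 30,000 × 0.0104167 / (1 − (1+0.0104167)^−60) = $674.94.
Total interest on Offer X = 60 × $674.94 − $30,000 = $10,496.40.
Offer Y: at 12.00% the monthly rate is 0.0100000, so the payment is 30,000 × 0.0100000 / (1 − 1.0100000^−36) = $996.43.
Total interest on Offer Y = 36 × $996.43 − $30,000 = $5,871.48.
Offer Y is lower by $4,624.92.

Offer Y by $4,620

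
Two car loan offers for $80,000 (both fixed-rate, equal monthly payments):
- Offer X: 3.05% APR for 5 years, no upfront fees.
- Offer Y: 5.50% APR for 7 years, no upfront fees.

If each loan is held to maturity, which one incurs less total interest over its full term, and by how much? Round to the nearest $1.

Offer X: at 3.05% the monthly rate is 0.0025417, so the payment is 80,000 × 0.0025417 / (1 − 1.0025417^−60) = $1,439.27.
Total interest on Offer X = 60 × $1,439.27 − $80,000 = $6,356.20.
Offer Y: at 5.50% the monthly rate is 0.0045833, so the payment is 80,000 × 0.0045833 / (1 − 1.0045833^−84) = $1,149.60.
Total interest on Offer Y = 84 × $1,149.60 − $80,000 = $16,566.40.
Offer X is lower by $10,210.20.

Offer X by $10,210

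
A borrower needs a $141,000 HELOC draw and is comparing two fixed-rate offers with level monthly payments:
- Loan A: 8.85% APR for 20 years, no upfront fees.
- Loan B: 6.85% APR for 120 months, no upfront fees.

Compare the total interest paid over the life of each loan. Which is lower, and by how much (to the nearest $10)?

Loan A: at 8.85% the monthly rate is 0.0073750, so the payment is 141,000 × 0.0073750 / (1 − 1.0073750^−240) = $1,255.04.
Total interest on Loan A = 240 × $1,255.04 − $141,000 = $160,209.60.
Loan B: monthly rate = 6.85%/12 = 0.0057083; payment = 141,000 × 0.0057083 / (1 − (1+0.0057083)^−120) = $1,626.25.
Total interest on Loan B = 120 × $1,626.25 − $141,000 = $54,150.00.
Loan B is lower by $106,059.60.

Loan B by $106,060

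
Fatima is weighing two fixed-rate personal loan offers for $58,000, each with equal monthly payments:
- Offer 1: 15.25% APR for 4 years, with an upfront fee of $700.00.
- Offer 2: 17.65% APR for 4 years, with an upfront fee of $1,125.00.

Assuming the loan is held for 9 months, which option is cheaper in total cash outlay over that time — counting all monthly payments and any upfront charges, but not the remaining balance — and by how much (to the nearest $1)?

Offer 1: at 15.25% the monthly rate is 0.0127083, so the payment is 58,000 × 0.0127083 / (1 − 1.0127083^−48) = $1,621.54.
Offer 2: at 17.65% the monthly rate is 0.0147083, so the payment is 58,000 × 0.0147083 / (1 − 1.0147083^−48) = $1,693.16.
Over 9 months: Offer 1 costs 9 × $1,621.54 + $700.00 = $15,293.86; Offer 2 costs 9 × $1,693.16 + $1,125.00 = $16,363.44.
Offer 1 is cheaper by $16,363.44 − $15,293.86 = $1,069.58.

Offer 1 by $1,070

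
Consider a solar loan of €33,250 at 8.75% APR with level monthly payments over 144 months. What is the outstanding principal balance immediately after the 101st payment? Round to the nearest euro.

€13,752

With monthly rate i = 8.75%/12 = 0.0072917, the balance after k of n payments is P · [(1+i)^n − (1+i)^k] / [(1+i)^n − 1].
(1+0.0072917)^144 = 2.84678527 and (1+0.0072917)^101 = 2.08295240, so the balance is 33,250 × (2.84678527 − 2.08295240) / (2.84678527 − 1) = €13,752.24.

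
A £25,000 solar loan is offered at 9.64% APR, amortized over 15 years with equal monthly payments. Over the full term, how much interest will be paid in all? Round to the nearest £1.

At 9.64% the monthly rate is 0.0080333, so the payment is 25,000 × 0.0080333 / (1 − 1.0080333^−180) = £263.17.
Total paid = 180 × £263.17 = £47,370.60; interest = £47,370.60 − £25,000 = £22,370.60.

£22,371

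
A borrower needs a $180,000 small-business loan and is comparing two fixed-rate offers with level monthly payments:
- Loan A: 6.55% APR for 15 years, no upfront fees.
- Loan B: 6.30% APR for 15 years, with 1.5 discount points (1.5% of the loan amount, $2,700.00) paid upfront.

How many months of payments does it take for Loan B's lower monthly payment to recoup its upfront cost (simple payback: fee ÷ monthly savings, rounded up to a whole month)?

Loan A: at 6.55% the monthly rate is 0.0054583, so the payment is 180,000 × 0.0054583 / (1 − 1.0054583^−180) = $1,572.95.
Loan B: at 6.30% the monthly rate is 0.0052500, so the payment is 180,000 × 0.0052500 / (1 − 1.0052500^−180) = $1,548.27.
Monthly savings = $1,572.95 − $1,548.27 = $24.68.
Break-even = $2,700.00 / $24.68 = 109.40 → 110 months.

110 months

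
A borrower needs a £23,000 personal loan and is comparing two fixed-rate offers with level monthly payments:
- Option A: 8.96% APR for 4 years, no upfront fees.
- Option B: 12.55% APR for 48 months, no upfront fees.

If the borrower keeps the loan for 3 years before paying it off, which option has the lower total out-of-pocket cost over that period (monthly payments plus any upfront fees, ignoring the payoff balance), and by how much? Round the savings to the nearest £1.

Option A: monthly rate = 8.96%/12 = 0.0074667; payment = 23,000 × 0.0074667 / (1 − (1+0.0074667)^−48) = £571.92.
Option B: monthly rate = 12.55%/12 = 0.0104583; payment = 23,000 × 0.0104583 / (1 − (1+0.0104583)^−48) = £611.91.
Over 36 months: Option A costs 36 × £571.92 = £20,589.12; Option B costs 36 × £611.91 = £22,028.76.
Option A is cheaper by £22,028.76 − £20,589.12 = £1,439.64.

Option A by £1,440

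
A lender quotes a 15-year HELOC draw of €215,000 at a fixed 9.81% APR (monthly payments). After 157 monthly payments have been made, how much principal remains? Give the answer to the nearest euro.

With monthly rate i = 9.81%/12 = 0.0081750, the balance after k of n payments is P · [(1+i)^n − (1+i)^k] / [(1+i)^n − 1].
(1+0.0081750)^180 = 4.32978473 and (1+0.0081750)^157 = 3.59037701, so the balance is 215,000 × (4.32978473 − 3.59037701) / (4.32978473 − 1) = €47,742.62.

€47,743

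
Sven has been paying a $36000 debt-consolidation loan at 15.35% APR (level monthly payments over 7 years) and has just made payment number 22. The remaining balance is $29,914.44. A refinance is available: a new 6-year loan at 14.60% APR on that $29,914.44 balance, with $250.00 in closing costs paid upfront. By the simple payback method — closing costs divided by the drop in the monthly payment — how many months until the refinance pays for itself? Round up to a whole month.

4 months

Current payment = 36,000 × 15.35%/12 / (1 − (1+0.0127917)^−84) = $701.77.
Refinanced payment = 29,914.44 × 0.0121667 / (1 − (1+0.0121667)^−72) = $626.06.
Monthly savings = $701.77 − $626.06 = $75.71.
Break-even = $250.00 / $75.71 = 3.30 → 4 months.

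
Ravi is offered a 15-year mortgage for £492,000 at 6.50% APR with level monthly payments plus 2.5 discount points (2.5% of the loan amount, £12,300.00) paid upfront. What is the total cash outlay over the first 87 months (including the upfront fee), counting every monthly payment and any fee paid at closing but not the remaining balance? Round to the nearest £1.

£385,169

At 6.50% the monthly rate is 0.0054167, so the payment is 492,000 × 0.0054167 / (1 − 1.0054167^−180) = £4,285.85.
Total outlay = 87 × £4,285.85 + £12,300.00 = £385,168.95.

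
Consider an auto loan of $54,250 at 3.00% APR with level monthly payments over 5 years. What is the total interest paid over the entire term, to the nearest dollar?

At 3.00% the monthly rate is 0.0025000, so the payment is 54,250 × 0.0025000 / (1 − 1.0025000^−60) = $974.80.
Total paid = 60 × $974.80 = $58,488.00; interest = $58,488.00 − $54,250 = $4,238.00.

$4,238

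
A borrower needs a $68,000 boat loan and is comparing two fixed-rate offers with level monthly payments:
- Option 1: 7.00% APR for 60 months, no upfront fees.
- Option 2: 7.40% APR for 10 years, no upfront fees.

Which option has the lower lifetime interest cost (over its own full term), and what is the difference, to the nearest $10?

Option 1 by $15,650

Option 1: monthly rate = 7%/12 = 0.0058333; payment = 68,000 × 0.0058333 / (1 − (1+0.0058333)^−60) = $1,346.48.
Total interest on Option 1 = 60 × $1,346.48 − $68,000 = $12,788.80.
Option 2: monthly rate = 7.4%/12 = 0.0061667; payment = 68,000 × 0.0061667 / (1 − (1+0.0061667)^−120) = $803.63.
Total interest on Option 2 = 120 × $803.63 − $68,000 = $28,435.60.
Option 1 is lower by $15,646.80.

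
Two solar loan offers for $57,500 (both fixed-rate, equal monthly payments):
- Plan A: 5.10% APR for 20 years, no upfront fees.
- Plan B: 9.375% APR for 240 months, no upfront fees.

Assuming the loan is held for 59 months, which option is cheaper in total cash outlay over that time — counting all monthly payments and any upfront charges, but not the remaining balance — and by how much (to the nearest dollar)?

Plan A: monthly rate = 5.1%/12 = 0.0042500; payment = 57,500 × 0.0042500 / (1 − (1+0.0042500)^−240) = $382.66.
Plan B: at 9.375% the monthly rate is 0.0078125, so the payment is 57,500 × 0.0078125 / (1 − 1.0078125^−240) = $531.29.
Over 59 months: Plan A costs 59 × $382.66 = $22,576.94; Plan B costs 59 × $531.29 = $31,346.11.
Plan A is cheaper by $31,346.11 − $22,576.94 = $8,769.17.

Plan A by $8,769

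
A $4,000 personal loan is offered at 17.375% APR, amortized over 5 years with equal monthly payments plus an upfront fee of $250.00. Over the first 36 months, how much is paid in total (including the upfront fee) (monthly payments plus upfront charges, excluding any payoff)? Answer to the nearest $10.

At 17.375% the monthly rate is 0.0144792, so the payment is 4,000 × 0.0144792 / (1 − 1.0144792^−60) = $100.22.
Total outlay = 36 × $100.22 + $250.00 = $3,857.92.

$3,860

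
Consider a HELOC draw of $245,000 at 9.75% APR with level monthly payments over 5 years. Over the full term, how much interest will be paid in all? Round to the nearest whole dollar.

$65,526

At 9.75% the monthly rate is 0.0081250, so the payment is 245,000 × 0.0081250 / (1 − 1.0081250^−60) = $5,175.44.
Total paid = 60 × $5,175.44 = $310,526.40; interest = $310,526.40 − $245,000 = $65,526.40.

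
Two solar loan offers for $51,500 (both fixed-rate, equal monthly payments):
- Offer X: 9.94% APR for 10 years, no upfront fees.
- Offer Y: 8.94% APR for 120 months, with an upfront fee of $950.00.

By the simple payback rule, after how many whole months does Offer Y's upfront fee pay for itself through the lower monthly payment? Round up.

Offer X: at 9.94% the monthly rate is 0.0082833, so the payment is 51,500 × 0.0082833 / (1 − 1.0082833^−120) = $678.87.
Offer Y: at 8.94% the monthly rate is 0.0074500, so the payment is 51,500 × 0.0074500 / (1 − 1.0074500^−120) = $650.71.
Monthly savings = $678.87 − $650.71 = $28.16.
Break-even = $950.00 / $28.16 = 33.74 → 34 months.

34 months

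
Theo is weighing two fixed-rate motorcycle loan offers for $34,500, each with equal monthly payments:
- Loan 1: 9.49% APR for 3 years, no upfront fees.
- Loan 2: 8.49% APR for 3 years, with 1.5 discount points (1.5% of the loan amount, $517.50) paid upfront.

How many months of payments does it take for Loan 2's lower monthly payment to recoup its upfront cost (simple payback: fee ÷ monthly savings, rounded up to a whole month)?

Loan 1: monthly rate = 9.49%/12 = 0.0079083; payment = 34,500 × 0.0079083 / (1 − (1+0.0079083)^−36) = $1,104.98.
Loan 2: at 8.49% the monthly rate is 0.0070750, so the payment is 34,500 × 0.0070750 / (1 − 1.0070750^−36) = $1,088.92.
Monthly savings = $1,104.98 − $1,088.92 = $16.06.
Break-even = $517.50 / $16.06 = 32.22 → 33 months.

33 months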